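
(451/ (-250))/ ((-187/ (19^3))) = 281219/ 4250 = 66.17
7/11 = 0.64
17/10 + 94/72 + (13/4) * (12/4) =574/45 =12.76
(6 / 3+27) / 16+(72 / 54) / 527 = 45913 / 25296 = 1.82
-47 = -47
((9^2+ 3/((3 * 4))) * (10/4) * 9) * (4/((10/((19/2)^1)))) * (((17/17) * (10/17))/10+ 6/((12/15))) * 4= 14282775/68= 210040.81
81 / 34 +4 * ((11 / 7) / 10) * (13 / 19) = 63589 / 22610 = 2.81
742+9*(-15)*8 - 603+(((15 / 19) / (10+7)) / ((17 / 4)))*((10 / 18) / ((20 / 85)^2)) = -214523 / 228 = -940.89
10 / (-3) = -10 / 3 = -3.33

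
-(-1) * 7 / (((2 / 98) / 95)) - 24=32561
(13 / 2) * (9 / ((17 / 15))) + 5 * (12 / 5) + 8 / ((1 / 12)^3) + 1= 472213 / 34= 13888.62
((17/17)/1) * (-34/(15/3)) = -34/5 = -6.80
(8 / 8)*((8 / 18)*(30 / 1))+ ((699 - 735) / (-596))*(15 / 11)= 65965 / 4917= 13.42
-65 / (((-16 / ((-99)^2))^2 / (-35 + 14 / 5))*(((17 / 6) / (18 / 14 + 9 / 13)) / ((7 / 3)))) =695951809245 / 544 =1279323178.76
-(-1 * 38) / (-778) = -19 / 389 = -0.05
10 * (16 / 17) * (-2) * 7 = -2240 / 17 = -131.76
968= 968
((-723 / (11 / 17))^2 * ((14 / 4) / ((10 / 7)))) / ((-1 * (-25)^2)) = -7402365369 / 1512500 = -4894.13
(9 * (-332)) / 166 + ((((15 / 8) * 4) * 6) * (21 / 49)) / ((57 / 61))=351 / 133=2.64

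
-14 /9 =-1.56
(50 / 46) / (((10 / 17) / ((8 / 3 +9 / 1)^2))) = 104125 / 414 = 251.51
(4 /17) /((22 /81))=162 /187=0.87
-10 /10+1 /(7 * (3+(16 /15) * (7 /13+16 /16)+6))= -2866 /2905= -0.99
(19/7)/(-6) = -19/42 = -0.45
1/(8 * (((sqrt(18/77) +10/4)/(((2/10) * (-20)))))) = -0.17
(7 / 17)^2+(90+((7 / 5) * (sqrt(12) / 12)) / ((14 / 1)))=sqrt(3) / 60+26059 / 289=90.20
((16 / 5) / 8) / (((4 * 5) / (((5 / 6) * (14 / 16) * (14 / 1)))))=49 / 240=0.20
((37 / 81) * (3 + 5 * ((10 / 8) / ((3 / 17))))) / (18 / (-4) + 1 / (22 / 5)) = -187627 / 45684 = -4.11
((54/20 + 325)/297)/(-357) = -3277/1060290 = -0.00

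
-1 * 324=-324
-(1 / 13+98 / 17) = -1291 / 221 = -5.84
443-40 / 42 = 9283 / 21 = 442.05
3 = 3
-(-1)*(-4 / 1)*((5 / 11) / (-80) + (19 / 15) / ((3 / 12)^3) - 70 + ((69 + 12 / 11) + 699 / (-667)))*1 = -141053387 / 440220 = -320.42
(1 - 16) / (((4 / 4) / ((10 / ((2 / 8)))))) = -600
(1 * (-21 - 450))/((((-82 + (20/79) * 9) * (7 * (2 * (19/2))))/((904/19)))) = 16818468/7957523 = 2.11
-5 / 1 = -5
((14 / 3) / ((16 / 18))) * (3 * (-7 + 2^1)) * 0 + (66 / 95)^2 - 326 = -325.52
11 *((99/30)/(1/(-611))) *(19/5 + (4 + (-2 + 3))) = -4879446/25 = -195177.84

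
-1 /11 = -0.09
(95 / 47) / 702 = 95 / 32994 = 0.00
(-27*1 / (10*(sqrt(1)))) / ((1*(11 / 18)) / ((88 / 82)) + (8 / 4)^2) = -0.59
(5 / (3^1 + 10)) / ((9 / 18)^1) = 10 / 13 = 0.77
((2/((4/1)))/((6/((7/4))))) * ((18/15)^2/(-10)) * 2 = -21/500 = -0.04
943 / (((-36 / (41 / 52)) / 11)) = -425293 / 1872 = -227.19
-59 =-59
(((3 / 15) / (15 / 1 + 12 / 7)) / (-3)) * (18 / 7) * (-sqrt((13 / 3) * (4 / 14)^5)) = 8 * sqrt(546) / 200655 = 0.00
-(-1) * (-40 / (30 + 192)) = -20 / 111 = -0.18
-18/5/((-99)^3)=2/539055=0.00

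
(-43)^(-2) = 1 / 1849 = 0.00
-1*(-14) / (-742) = -1 / 53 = -0.02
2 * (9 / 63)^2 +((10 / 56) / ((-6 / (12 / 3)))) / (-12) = 179 / 3528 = 0.05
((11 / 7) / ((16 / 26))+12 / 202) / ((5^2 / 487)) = 7197373 / 141400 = 50.90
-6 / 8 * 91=-273 / 4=-68.25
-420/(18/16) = -1120/3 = -373.33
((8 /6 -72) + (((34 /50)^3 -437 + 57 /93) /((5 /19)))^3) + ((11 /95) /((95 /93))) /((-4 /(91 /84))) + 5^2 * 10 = -1120033405459955643358145918022121 /246152137756347656250000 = -4550167289.50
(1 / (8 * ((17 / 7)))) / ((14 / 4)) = 1 / 68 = 0.01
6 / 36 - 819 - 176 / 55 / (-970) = -11913977 / 14550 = -818.83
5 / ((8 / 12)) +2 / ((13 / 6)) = 219 / 26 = 8.42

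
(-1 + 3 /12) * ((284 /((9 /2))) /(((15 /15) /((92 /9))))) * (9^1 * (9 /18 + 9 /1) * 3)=-124108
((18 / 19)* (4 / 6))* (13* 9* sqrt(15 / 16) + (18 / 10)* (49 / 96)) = 441 / 760 + 351* sqrt(15) / 19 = 72.13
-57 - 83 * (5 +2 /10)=-2443 /5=-488.60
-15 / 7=-2.14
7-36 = -29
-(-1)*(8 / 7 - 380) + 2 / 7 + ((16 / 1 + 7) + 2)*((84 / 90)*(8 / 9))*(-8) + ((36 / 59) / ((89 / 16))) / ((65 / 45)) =-7023965554 / 12901707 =-544.42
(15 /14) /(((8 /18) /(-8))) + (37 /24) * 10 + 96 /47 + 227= 888985 /3948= 225.17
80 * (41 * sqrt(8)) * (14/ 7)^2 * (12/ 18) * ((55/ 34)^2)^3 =22698125312500 * sqrt(2)/ 72412707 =443292.32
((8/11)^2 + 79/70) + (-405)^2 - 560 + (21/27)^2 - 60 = 112108820539/686070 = 163407.26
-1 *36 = -36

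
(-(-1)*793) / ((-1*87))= -793 / 87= -9.11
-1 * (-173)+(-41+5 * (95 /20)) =623 /4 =155.75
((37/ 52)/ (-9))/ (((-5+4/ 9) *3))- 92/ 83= -585361/ 530868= -1.10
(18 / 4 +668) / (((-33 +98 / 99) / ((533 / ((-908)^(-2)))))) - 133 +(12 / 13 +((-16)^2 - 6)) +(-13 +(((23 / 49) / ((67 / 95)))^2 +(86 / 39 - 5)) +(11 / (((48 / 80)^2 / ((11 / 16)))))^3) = -12240482645202644546401493531 / 1325851344144617472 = -9232168221.02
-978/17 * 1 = -978/17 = -57.53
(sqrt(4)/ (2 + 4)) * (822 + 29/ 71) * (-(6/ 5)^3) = -4204152/ 8875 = -473.71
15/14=1.07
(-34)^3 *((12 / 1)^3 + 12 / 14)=-475657008 / 7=-67951001.14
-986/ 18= -493/ 9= -54.78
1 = 1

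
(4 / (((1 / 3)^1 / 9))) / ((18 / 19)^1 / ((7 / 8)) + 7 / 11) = 62.82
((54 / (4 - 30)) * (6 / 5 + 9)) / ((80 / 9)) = -2.38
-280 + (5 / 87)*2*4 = -24320 / 87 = -279.54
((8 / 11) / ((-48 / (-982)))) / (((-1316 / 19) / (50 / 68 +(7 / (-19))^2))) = -0.19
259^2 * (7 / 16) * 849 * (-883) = -352018884189 / 16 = -22001180261.81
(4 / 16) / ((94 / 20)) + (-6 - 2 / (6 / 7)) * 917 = -2154935 / 282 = -7641.61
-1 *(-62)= 62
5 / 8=0.62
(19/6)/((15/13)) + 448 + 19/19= 40657/90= 451.74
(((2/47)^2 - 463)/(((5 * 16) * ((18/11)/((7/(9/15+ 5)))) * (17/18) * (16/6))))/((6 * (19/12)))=-0.18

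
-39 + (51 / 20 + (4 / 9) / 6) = -19643 / 540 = -36.38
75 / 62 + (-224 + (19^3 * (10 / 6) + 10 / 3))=695157 / 62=11212.21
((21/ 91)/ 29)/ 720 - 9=-814319/ 90480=-9.00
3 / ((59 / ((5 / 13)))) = 15 / 767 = 0.02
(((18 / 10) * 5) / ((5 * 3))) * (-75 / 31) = -45 / 31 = -1.45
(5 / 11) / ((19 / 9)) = 45 / 209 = 0.22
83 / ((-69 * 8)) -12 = -6707 / 552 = -12.15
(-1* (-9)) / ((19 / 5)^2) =225 / 361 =0.62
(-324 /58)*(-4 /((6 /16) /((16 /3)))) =9216 /29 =317.79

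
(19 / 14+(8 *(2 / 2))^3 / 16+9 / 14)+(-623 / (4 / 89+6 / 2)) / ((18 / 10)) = -194309 / 2439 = -79.67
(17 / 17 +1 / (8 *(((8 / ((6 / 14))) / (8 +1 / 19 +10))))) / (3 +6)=1363 / 10944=0.12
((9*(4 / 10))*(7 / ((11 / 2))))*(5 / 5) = 252 / 55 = 4.58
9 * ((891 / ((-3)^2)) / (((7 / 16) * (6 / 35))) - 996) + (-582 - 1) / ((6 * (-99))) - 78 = 153305 / 54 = 2838.98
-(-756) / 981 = 84 / 109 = 0.77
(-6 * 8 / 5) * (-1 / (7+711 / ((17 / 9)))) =408 / 16295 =0.03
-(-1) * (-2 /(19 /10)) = -20 /19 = -1.05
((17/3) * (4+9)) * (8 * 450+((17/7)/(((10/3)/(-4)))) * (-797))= 15270658/35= 436304.51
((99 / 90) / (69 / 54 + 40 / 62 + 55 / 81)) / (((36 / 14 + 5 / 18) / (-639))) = -2223877194 / 23455265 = -94.81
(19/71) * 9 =2.41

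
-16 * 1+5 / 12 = -187 / 12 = -15.58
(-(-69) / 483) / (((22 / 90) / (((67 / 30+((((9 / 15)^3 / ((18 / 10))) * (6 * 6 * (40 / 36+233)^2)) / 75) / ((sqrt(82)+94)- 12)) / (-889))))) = -37550717 / 1386173250+181202 * sqrt(82) / 579929625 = -0.02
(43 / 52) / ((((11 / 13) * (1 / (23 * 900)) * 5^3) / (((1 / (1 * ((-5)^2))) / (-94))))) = -8901 / 129250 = -0.07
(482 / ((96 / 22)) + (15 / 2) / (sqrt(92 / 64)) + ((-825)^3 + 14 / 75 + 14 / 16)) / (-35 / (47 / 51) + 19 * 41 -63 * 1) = -659780728339 / 796675 + 1410 * sqrt(23) / 732941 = -828167.97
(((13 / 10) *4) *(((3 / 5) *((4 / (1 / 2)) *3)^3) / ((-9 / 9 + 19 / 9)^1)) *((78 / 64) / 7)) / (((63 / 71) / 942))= 43946289504 / 6125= 7174904.41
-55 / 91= -0.60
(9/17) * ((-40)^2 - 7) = 14337/17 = 843.35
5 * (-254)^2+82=322662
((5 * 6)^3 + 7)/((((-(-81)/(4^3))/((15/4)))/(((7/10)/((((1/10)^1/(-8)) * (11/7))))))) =-846939520/297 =-2851648.22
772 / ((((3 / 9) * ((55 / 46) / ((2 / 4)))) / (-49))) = -2610132 / 55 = -47456.95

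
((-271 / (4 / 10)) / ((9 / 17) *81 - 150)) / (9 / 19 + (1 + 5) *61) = 437665 / 25359246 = 0.02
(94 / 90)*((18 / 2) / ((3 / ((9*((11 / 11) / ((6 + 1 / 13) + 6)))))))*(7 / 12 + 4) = 6721 / 628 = 10.70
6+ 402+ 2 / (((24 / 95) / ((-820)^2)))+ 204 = 15971336 / 3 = 5323778.67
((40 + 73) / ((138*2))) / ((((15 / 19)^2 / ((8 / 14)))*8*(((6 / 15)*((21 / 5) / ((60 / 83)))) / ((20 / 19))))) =53675 / 2525607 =0.02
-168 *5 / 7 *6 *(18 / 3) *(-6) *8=207360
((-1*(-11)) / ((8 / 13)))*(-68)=-2431 / 2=-1215.50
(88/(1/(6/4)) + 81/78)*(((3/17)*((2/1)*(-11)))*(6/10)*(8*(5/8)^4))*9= -385246125/113152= -3404.68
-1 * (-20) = 20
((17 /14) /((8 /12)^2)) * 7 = 153 /8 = 19.12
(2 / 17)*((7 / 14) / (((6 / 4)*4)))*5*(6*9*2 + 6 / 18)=5.31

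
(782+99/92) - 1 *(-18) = 73699/92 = 801.08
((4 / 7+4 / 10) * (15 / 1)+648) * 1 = 4638 / 7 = 662.57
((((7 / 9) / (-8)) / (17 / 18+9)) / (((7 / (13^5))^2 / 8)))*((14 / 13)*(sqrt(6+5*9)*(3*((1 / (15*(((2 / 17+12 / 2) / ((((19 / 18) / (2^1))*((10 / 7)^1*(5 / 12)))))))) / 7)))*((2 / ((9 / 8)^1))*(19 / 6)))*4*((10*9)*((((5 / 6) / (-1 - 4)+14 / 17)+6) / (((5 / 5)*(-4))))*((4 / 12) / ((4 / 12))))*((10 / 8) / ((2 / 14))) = 3570555332157125*sqrt(51) / 347976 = 73277655225.51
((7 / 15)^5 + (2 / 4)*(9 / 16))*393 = 965758069 / 8100000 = 119.23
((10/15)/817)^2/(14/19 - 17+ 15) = -1/1897074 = -0.00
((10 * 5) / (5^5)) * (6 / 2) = 6 / 125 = 0.05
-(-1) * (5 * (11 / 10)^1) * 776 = 4268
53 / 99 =0.54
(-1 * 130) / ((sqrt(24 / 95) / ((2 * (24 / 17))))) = -520 * sqrt(570) / 17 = -730.28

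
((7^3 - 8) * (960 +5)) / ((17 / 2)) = 646550 / 17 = 38032.35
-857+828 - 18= -47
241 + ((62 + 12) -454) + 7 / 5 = -688 / 5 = -137.60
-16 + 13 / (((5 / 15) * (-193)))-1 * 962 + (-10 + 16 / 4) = -189951 / 193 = -984.20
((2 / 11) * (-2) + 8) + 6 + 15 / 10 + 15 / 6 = 194 / 11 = 17.64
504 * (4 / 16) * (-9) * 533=-604422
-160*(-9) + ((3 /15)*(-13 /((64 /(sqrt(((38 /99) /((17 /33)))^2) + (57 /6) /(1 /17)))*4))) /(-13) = 188022949 /130560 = 1440.13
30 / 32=15 / 16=0.94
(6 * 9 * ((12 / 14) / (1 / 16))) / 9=576 / 7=82.29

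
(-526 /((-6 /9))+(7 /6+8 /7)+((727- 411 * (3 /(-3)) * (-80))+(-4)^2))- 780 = -1349279 /42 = -32125.69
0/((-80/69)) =0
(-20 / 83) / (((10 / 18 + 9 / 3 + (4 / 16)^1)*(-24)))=30 / 11371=0.00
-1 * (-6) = 6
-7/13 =-0.54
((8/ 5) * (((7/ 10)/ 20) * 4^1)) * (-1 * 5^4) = -140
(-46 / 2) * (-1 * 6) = 138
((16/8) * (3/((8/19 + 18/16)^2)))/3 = 46208/55225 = 0.84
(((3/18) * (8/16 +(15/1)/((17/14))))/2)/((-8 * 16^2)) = -437/835584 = -0.00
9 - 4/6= 25/3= 8.33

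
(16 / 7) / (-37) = -16 / 259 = -0.06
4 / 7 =0.57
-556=-556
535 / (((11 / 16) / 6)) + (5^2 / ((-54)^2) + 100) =152973635 / 32076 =4769.10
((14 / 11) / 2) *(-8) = -56 / 11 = -5.09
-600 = -600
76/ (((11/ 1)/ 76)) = 5776/ 11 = 525.09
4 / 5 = 0.80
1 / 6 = 0.17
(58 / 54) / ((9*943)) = 29 / 229149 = 0.00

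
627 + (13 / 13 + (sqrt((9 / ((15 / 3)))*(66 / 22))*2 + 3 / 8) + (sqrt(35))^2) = 6*sqrt(15) / 5 + 5307 / 8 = 668.02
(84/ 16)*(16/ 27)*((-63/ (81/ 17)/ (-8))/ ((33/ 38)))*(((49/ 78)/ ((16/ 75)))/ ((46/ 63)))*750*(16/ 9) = 16964565625/ 532818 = 31839.33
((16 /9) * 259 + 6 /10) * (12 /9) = 82988 /135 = 614.73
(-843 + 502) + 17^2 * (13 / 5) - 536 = -628 / 5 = -125.60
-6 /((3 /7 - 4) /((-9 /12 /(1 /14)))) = -441 /25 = -17.64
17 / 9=1.89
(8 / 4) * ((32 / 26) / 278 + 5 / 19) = 18374 / 34333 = 0.54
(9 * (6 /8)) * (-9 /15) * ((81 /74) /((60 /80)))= -2187 /370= -5.91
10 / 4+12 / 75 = 133 / 50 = 2.66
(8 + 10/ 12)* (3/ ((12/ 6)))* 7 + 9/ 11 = 4117/ 44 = 93.57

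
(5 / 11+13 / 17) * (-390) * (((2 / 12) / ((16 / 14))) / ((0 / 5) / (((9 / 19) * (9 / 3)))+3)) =-8645 / 374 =-23.11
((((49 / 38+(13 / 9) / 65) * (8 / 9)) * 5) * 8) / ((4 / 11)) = 197384 / 1539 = 128.25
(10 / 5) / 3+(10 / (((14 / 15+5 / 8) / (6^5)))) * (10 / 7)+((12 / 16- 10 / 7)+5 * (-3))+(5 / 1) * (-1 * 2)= 1119351113 / 15708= 71259.94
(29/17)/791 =29/13447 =0.00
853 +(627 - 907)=573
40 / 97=0.41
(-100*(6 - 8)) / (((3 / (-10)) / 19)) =-12666.67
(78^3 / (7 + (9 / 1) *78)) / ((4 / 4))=474552 / 709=669.33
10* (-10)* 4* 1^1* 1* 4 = -1600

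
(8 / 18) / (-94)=-2 / 423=-0.00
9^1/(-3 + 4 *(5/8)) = -18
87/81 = 29/27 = 1.07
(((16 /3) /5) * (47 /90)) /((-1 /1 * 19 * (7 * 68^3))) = -47 /3528516600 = -0.00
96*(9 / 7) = 864 / 7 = 123.43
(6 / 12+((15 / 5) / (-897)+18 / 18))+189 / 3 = 38569 / 598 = 64.50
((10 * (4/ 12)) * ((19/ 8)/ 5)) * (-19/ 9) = -361/ 108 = -3.34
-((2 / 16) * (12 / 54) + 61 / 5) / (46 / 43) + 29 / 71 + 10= -600733 / 587880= -1.02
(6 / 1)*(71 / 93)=142 / 31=4.58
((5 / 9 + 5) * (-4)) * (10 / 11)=-2000 / 99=-20.20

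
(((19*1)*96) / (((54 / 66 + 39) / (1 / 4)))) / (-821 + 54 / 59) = -49324 / 3532105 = -0.01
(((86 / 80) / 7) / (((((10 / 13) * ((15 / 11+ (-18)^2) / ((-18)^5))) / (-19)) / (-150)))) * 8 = -220760119008 / 8351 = -26435171.72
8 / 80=1 / 10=0.10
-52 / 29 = -1.79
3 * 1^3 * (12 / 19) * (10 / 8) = 45 / 19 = 2.37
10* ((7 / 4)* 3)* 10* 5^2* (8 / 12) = 8750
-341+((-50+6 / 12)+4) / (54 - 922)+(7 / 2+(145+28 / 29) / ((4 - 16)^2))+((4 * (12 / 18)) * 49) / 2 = -271.10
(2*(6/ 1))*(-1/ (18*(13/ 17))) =-34/ 39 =-0.87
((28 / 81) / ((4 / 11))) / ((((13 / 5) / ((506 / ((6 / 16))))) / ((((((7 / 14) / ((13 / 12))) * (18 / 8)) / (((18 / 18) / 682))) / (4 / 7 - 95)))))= -3720091760 / 1005381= -3700.18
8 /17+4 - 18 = -230 /17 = -13.53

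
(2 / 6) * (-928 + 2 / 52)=-309.32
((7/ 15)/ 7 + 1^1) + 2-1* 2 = 1.07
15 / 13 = 1.15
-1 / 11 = -0.09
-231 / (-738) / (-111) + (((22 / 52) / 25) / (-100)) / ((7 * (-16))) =-280129817 / 99393840000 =-0.00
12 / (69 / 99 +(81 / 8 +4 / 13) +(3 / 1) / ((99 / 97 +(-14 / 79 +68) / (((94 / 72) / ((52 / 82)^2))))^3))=102898501568135075070329634144 / 95437907199993070247001036265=1.08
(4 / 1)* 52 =208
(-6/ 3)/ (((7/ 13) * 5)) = -26/ 35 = -0.74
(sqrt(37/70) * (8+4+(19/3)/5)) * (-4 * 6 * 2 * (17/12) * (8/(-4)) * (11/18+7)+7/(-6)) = 9972.66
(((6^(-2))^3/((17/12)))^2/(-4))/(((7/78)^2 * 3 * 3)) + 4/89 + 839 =839.04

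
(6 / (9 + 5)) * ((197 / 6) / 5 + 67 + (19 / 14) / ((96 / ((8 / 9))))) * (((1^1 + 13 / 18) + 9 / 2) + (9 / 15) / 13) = 2039801753 / 10319400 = 197.67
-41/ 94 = -0.44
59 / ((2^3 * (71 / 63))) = 3717 / 568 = 6.54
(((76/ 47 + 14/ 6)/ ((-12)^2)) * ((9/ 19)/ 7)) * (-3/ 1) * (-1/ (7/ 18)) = 5013/ 350056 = 0.01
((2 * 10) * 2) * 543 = 21720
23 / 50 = 0.46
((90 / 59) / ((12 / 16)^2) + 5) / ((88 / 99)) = 4095 / 472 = 8.68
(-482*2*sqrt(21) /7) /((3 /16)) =-15424*sqrt(21) /21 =-3365.79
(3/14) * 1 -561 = -7851/14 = -560.79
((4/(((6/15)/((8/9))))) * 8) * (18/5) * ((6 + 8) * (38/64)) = 2128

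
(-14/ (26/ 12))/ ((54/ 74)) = -1036/ 117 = -8.85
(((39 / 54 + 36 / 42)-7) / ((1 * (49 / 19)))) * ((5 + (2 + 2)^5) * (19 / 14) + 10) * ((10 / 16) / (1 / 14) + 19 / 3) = -6607278481 / 148176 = -44590.75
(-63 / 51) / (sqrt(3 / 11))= -7*sqrt(33) / 17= -2.37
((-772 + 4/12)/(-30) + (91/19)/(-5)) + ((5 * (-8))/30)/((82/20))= 1713427/70110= 24.44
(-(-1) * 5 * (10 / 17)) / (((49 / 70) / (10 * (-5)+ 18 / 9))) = -24000 / 119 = -201.68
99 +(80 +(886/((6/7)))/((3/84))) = 87365/3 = 29121.67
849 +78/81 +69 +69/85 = 2110883/2295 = 919.77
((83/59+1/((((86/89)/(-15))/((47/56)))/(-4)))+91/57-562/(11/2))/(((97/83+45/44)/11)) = -1913871012119/8101140789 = -236.25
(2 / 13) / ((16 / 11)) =11 / 104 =0.11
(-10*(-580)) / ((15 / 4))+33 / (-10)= 46301 / 30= 1543.37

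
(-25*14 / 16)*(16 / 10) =-35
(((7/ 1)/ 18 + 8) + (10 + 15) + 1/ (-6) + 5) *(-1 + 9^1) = 2752/ 9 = 305.78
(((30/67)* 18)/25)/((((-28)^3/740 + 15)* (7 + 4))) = -3996/1999481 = -0.00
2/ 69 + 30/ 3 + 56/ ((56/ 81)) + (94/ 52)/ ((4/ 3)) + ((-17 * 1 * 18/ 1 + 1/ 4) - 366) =-4157525/ 7176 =-579.37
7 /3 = 2.33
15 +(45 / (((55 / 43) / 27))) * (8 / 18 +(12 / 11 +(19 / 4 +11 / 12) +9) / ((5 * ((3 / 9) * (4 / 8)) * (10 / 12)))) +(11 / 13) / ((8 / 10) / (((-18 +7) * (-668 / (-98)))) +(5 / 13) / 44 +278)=1766583755451533 / 80330350595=21991.49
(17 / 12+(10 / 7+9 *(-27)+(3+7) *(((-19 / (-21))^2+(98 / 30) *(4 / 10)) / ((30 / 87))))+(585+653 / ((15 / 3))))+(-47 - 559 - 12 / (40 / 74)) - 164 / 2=-7634689 / 44100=-173.12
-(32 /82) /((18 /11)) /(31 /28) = -2464 /11439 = -0.22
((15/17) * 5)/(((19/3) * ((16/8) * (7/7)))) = 225/646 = 0.35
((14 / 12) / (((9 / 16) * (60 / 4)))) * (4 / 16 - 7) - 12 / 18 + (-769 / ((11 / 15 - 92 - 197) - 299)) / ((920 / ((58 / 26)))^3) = -4822476524414257 / 3014047862924800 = -1.60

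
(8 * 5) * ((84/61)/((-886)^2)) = 840/11971189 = 0.00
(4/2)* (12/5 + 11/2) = 79/5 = 15.80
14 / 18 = 7 / 9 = 0.78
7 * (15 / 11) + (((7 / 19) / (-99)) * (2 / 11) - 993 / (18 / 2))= -2085416 / 20691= -100.79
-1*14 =-14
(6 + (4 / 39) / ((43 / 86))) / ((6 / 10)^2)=6050 / 351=17.24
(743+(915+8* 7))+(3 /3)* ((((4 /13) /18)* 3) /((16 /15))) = 178261 /104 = 1714.05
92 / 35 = 2.63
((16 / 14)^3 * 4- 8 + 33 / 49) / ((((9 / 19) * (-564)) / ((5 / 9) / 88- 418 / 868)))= -7759505 / 3217493664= -0.00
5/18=0.28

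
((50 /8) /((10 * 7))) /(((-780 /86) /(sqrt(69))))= -43 * sqrt(69) /4368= -0.08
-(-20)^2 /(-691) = 400 /691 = 0.58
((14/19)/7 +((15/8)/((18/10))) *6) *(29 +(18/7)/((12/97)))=48093/152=316.40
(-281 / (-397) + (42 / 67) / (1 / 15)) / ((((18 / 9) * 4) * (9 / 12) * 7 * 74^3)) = 268937 / 452699233392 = 0.00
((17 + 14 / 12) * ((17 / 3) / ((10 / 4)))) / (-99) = -1853 / 4455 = -0.42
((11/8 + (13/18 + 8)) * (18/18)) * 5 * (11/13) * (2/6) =39985/2808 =14.24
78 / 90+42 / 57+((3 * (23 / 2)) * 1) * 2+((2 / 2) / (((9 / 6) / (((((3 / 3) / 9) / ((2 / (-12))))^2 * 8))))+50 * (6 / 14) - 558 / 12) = 1720177 / 35910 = 47.90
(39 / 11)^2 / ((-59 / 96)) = -146016 / 7139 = -20.45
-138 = -138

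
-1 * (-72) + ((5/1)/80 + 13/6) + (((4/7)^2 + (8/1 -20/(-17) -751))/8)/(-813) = 805557643/10835664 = 74.34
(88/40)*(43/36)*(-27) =-1419/20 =-70.95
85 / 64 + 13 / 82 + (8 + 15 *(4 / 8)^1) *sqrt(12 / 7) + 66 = 31 *sqrt(21) / 7 + 177085 / 2624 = 87.78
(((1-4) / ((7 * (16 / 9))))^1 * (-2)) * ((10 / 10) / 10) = 27 / 560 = 0.05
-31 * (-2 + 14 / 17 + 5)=-118.53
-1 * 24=-24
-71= -71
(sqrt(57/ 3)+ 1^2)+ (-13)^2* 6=1019.36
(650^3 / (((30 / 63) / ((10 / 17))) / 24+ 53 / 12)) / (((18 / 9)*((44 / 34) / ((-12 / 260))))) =-27149850000 / 24673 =-1100387.06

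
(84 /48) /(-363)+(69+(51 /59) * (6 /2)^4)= 11908891 /85668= 139.01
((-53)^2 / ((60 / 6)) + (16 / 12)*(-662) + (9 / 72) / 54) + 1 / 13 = -16895383 / 28080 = -601.69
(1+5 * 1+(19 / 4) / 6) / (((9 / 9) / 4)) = 163 / 6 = 27.17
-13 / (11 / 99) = -117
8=8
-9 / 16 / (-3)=3 / 16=0.19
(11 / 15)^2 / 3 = 121 / 675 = 0.18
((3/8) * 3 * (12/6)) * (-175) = -1575/4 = -393.75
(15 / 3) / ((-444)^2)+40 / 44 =1971415 / 2168496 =0.91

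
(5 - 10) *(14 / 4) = -35 / 2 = -17.50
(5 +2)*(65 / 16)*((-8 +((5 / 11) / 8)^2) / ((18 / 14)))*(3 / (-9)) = 197237495 / 3345408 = 58.96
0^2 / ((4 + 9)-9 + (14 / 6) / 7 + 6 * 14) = 0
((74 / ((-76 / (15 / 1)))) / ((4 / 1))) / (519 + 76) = -111 / 18088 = -0.01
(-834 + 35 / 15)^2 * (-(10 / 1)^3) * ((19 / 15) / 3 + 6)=-359806445000 / 81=-4442054876.54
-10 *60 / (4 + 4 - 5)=-200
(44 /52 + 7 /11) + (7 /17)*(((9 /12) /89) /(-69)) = 29508551 /19905028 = 1.48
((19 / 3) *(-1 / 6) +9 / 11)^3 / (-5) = 103823 / 38811960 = 0.00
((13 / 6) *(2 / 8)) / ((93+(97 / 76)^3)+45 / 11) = 7846696 / 1436597313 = 0.01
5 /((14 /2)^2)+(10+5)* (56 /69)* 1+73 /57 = 870866 /64239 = 13.56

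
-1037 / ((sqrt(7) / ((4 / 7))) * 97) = -4148 * sqrt(7) / 4753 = -2.31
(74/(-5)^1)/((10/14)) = -518/25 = -20.72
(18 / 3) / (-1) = -6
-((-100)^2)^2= -100000000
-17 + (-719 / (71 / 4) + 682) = 44339 / 71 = 624.49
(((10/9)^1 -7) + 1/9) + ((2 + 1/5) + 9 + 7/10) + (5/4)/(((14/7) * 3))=2279/360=6.33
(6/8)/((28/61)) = 1.63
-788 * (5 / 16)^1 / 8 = -985 / 32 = -30.78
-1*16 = -16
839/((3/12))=3356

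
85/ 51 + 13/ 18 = 43/ 18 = 2.39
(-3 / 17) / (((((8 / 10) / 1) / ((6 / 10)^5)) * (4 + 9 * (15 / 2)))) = -729 / 3038750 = -0.00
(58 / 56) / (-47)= -29 / 1316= -0.02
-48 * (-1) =48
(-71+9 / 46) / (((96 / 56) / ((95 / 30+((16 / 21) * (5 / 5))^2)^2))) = -35576292425 / 61344864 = -579.94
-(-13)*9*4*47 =21996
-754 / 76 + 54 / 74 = -12923 / 1406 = -9.19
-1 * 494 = -494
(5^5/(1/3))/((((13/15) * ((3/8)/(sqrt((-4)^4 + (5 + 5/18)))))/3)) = 187500 * sqrt(9406)/13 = 1398815.41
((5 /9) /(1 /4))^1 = 20 /9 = 2.22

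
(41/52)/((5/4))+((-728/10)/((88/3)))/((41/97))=-307271/58630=-5.24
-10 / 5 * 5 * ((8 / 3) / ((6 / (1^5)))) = -40 / 9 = -4.44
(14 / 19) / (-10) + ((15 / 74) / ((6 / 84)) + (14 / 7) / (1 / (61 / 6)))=243563 / 10545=23.10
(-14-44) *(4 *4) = -928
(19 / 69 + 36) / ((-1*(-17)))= 2503 / 1173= 2.13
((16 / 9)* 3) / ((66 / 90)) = 80 / 11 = 7.27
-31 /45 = -0.69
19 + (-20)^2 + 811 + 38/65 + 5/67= 5359521/4355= 1230.66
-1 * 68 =-68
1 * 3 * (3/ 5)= 9/ 5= 1.80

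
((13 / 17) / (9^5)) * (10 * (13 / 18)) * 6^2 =3380 / 1003833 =0.00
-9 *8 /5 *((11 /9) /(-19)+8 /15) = -3208 /475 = -6.75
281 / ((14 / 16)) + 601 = 6455 / 7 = 922.14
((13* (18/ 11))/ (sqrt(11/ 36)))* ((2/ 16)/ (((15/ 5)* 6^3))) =13* sqrt(11)/ 5808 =0.01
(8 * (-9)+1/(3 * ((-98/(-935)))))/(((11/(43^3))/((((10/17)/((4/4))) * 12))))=-32173302620/9163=-3511219.32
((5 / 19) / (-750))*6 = -1 / 475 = -0.00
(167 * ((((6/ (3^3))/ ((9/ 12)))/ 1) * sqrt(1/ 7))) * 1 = 1336 * sqrt(7)/ 189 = 18.70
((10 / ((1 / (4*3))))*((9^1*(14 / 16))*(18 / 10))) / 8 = 1701 / 8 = 212.62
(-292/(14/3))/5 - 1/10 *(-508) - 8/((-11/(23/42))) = 8936/231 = 38.68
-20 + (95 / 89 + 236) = 19319 / 89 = 217.07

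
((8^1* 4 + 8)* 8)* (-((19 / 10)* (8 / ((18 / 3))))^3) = -3511808 / 675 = -5202.68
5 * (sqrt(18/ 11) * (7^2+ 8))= 855 * sqrt(22)/ 11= 364.57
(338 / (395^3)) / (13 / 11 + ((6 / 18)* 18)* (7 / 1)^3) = 3718 / 1395978298625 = 0.00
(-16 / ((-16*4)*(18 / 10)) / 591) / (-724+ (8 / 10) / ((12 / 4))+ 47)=-25 / 71990892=-0.00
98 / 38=49 / 19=2.58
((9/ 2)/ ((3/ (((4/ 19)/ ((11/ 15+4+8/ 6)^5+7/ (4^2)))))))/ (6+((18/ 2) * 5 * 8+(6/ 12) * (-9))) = 48600000/ 457215251032939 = 0.00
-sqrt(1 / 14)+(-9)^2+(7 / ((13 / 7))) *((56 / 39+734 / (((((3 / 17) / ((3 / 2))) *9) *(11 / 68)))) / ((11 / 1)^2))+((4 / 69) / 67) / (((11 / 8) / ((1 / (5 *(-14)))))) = 23425027021993 / 109188764685 -sqrt(14) / 14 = 214.27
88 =88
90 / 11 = 8.18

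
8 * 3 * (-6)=-144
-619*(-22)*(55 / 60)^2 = 823889 / 72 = 11442.90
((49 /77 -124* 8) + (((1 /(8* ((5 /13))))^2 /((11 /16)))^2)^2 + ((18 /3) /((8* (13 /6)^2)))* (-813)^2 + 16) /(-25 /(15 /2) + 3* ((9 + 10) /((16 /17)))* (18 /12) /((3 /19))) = 77661690999175475547 /424602588678125000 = 182.90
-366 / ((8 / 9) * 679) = -0.61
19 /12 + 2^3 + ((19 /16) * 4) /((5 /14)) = 1373 /60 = 22.88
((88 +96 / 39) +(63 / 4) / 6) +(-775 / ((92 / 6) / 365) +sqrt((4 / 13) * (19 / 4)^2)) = -43905837 / 2392 +19 * sqrt(13) / 26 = -18352.65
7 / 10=0.70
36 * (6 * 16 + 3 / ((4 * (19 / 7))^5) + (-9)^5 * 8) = -10777666436395875 / 633881344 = -17002656.00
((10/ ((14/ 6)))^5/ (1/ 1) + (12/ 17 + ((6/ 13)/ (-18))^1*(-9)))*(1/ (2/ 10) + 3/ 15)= 10747558098/ 1428595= 7523.17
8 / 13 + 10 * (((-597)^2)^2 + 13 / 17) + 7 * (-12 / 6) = 280730499369742 / 221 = 1270273752804.26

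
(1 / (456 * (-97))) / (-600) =1 / 26539200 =0.00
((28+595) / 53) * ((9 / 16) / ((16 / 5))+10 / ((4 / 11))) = 4413955 / 13568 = 325.32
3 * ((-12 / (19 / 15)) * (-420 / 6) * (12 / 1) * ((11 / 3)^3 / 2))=11180400 / 19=588442.11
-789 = -789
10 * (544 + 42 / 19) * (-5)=-518900 / 19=-27310.53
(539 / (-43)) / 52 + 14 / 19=21063 / 42484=0.50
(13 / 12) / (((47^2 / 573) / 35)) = 86905 / 8836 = 9.84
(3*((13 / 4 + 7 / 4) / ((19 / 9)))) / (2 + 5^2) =0.26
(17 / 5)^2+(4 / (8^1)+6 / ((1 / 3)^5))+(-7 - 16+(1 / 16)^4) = 1447.06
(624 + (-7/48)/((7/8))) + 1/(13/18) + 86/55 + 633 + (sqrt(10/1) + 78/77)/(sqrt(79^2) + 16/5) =5 *sqrt(10)/411 + 5182930717/4114110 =1259.83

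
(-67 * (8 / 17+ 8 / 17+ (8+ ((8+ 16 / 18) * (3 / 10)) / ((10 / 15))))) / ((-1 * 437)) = 14740 / 7429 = 1.98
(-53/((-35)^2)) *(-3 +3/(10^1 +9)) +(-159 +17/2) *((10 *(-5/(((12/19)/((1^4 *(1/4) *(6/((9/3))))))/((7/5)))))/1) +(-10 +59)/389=1812342996907/217295400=8340.46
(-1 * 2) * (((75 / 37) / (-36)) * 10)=125 / 111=1.13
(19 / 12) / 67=19 / 804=0.02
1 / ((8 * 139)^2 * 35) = 1 / 43279040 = 0.00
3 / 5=0.60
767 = 767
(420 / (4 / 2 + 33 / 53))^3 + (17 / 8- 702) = 88224956627219 / 21484952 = 4106360.43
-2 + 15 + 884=897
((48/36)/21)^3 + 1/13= 250879/3250611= 0.08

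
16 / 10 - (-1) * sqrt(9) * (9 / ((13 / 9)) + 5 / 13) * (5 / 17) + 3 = 11533 / 1105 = 10.44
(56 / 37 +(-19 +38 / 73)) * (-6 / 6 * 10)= 169.66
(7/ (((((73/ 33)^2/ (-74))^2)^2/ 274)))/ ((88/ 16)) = 14707007411746634462016/ 806460091894081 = 18236497.45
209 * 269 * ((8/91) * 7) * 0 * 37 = 0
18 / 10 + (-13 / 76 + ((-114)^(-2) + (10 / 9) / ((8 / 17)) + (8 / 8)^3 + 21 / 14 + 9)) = 1006549 / 64980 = 15.49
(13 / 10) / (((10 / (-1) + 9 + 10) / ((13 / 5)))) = 169 / 450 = 0.38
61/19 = 3.21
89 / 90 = 0.99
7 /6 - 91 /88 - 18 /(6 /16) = -12637 /264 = -47.87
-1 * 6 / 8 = -3 / 4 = -0.75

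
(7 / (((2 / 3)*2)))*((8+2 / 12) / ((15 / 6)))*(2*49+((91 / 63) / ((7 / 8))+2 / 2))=310709 / 180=1726.16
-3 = -3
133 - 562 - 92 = -521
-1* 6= -6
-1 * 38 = -38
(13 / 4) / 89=13 / 356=0.04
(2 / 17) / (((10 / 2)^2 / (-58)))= -116 / 425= -0.27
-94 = -94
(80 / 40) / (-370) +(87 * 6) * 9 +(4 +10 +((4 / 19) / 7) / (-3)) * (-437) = -5499701 / 3885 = -1415.62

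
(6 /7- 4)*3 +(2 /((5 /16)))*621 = 138774 /35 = 3964.97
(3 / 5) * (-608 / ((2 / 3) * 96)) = -57 / 10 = -5.70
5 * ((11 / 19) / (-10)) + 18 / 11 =563 / 418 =1.35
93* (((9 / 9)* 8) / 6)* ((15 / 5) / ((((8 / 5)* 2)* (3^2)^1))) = 155 / 12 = 12.92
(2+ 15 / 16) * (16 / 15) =47 / 15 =3.13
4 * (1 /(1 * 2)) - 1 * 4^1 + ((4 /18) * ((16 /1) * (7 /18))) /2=-106 /81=-1.31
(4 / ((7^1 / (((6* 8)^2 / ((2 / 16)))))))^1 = 73728 / 7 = 10532.57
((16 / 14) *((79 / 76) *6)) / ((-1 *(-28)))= 237 / 931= 0.25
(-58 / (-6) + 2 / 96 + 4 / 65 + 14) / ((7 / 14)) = 47.50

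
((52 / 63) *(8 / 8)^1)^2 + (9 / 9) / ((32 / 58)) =158365 / 63504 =2.49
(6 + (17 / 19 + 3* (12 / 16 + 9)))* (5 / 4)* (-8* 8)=-54940 / 19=-2891.58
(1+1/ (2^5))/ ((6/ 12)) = 33/ 16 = 2.06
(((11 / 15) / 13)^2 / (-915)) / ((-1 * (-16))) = -121 / 556686000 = -0.00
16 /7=2.29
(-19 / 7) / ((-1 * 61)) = 19 / 427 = 0.04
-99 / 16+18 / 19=-5.24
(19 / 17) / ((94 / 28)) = 266 / 799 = 0.33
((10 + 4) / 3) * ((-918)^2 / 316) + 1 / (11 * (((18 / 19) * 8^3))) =99670654429 / 8008704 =12445.29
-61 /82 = -0.74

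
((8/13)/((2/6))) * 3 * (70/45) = 112/13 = 8.62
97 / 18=5.39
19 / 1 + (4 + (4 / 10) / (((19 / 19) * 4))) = 23.10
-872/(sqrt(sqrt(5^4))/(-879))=766488/5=153297.60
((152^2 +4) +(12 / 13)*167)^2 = 91450598464 / 169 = 541127801.56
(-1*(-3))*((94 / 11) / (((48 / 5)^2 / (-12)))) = -3.34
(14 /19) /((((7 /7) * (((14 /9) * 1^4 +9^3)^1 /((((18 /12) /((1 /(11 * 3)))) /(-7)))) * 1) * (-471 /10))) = 594 /3922645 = 0.00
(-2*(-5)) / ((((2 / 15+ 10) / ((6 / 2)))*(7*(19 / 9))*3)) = 675 / 10108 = 0.07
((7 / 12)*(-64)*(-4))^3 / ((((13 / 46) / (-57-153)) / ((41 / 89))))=-11870630051840 / 10413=-1139981758.56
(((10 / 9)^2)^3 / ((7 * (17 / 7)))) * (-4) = -4000000 / 9034497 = -0.44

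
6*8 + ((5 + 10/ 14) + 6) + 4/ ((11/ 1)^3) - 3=528435/ 9317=56.72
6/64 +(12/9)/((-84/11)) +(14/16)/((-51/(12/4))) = -4535/34272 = -0.13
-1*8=-8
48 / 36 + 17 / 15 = 37 / 15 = 2.47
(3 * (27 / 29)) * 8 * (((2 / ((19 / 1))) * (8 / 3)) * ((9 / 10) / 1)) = 15552 / 2755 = 5.65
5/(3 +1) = 5/4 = 1.25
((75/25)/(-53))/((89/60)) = -180/4717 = -0.04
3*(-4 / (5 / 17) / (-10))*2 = 204 / 25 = 8.16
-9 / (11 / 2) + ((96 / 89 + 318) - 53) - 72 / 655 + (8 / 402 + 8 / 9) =102560991881 / 386670735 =265.24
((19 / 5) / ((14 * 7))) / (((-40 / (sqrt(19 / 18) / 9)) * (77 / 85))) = -323 * sqrt(38) / 16299360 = -0.00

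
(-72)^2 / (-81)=-64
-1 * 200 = -200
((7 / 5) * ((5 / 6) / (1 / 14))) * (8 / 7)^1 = 56 / 3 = 18.67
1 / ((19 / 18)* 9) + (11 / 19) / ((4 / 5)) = 63 / 76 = 0.83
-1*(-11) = 11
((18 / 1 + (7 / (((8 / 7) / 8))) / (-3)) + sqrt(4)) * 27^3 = 72171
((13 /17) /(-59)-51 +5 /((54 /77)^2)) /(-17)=119466121 /49720716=2.40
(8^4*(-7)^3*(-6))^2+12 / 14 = 497403316666374 / 7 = 71057616666624.86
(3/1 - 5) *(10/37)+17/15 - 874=-484741/555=-873.41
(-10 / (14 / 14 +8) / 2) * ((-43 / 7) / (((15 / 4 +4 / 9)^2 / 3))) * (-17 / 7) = -1578960 / 1117249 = -1.41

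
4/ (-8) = -1/ 2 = -0.50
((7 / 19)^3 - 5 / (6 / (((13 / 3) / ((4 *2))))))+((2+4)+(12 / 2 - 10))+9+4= 14418997 / 987696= 14.60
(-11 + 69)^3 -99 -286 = 194727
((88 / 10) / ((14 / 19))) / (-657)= -418 / 22995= -0.02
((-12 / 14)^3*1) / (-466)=108 / 79919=0.00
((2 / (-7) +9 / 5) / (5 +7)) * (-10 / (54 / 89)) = -4717 / 2268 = -2.08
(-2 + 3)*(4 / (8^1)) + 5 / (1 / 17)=171 / 2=85.50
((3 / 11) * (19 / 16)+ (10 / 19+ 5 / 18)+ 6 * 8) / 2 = 1478555 / 60192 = 24.56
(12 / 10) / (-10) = -3 / 25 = -0.12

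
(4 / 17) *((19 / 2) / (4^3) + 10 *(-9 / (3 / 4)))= -15341 / 544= -28.20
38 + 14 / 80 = 1527 / 40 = 38.18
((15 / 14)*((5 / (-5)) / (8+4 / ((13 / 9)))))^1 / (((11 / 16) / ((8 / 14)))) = -312 / 3773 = -0.08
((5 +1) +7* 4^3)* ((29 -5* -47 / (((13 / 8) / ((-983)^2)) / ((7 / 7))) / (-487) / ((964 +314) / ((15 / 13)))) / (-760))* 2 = 915530195863 / 3330802410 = 274.87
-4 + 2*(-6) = -16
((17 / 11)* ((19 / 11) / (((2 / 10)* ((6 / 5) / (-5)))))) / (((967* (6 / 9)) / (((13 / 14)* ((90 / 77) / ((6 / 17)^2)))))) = -758444375 / 1009068368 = -0.75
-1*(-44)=44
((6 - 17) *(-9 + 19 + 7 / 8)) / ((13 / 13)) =-119.62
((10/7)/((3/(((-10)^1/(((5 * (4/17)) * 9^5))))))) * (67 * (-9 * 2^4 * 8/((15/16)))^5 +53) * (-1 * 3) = -1424563193216826765073/36905625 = -38600164425255.68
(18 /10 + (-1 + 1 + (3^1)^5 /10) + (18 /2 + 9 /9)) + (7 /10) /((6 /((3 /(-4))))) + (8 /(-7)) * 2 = 18887 /560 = 33.73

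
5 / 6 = 0.83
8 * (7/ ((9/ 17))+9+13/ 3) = 212.44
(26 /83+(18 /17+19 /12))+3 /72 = 33831 /11288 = 3.00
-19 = -19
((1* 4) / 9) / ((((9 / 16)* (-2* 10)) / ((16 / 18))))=-128 / 3645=-0.04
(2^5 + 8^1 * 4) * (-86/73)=-5504/73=-75.40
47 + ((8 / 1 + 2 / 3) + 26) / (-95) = 13291 / 285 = 46.64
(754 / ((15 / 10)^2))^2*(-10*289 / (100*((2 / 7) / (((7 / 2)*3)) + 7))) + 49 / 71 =-4572822049873 / 9901305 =-461840.34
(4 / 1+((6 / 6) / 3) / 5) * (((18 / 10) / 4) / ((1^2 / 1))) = 183 / 100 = 1.83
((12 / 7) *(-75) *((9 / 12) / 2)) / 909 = -75 / 1414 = -0.05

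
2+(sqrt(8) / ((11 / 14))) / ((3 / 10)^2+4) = 2800*sqrt(2) / 4499+2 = 2.88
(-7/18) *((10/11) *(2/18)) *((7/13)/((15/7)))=-343/34749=-0.01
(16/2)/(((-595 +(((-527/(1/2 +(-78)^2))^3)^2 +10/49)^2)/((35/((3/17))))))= -120519634529409215009707946223538565655713664269909342360/45191699347231832349509533835761159761837056231784531597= -2.67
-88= -88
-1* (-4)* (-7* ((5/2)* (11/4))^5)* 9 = -31706915625/8192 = -3870473.10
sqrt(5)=2.24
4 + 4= 8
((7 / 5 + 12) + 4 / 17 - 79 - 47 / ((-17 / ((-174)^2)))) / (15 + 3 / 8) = 18958144 / 3485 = 5439.93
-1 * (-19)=19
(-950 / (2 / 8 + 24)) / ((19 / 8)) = -16.49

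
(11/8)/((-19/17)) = -187/152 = -1.23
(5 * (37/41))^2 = 34225/1681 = 20.36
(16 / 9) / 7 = 16 / 63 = 0.25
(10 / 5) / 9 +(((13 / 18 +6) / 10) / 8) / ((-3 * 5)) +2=47879 / 21600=2.22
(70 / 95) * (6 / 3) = 28 / 19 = 1.47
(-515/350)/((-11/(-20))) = -206/77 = -2.68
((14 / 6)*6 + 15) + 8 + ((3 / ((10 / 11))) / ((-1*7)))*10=226 / 7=32.29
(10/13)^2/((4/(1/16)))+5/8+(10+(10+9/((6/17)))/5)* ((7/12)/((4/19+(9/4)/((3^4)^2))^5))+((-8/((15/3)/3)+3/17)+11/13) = 34191567900069721500273812159/1429319938816143704871632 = 23921.56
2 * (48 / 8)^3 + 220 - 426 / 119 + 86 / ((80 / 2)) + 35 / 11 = 17115227 / 26180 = 653.75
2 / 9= 0.22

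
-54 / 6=-9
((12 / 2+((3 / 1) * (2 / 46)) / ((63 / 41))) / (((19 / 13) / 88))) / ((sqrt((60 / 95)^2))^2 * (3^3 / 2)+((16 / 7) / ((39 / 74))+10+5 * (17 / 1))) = 830467352 / 237375433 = 3.50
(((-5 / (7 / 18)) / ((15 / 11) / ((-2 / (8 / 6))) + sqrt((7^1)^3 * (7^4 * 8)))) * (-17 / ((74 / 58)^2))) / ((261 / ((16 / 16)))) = 135575 / 1909866802123 + 14614985 * sqrt(14) / 272838114589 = 0.00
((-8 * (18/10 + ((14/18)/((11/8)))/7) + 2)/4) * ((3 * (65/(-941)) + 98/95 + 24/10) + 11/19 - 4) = 28389368/44250525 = 0.64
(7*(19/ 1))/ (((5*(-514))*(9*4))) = -133/ 92520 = -0.00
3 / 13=0.23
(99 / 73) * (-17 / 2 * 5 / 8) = -8415 / 1168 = -7.20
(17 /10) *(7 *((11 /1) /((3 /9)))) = 3927 /10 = 392.70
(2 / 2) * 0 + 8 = 8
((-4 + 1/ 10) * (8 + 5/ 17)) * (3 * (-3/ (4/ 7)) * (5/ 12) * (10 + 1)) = 1270269/ 544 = 2335.05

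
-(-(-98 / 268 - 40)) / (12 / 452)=-203739 / 134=-1520.44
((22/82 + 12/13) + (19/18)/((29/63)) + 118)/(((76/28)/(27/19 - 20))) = -9280015941/11159954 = -831.55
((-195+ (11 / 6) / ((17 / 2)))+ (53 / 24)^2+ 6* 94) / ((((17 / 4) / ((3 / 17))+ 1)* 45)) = 3663113 / 11052720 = 0.33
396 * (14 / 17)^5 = 212978304 / 1419857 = 150.00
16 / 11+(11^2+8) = 1435 / 11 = 130.45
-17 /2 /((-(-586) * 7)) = -17 /8204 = -0.00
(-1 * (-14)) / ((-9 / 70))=-980 / 9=-108.89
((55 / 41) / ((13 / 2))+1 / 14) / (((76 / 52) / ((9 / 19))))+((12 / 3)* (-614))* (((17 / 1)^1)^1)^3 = -2500312071535 / 207214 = -12066327.91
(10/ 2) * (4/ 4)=5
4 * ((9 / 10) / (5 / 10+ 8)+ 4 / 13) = 1828 / 1105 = 1.65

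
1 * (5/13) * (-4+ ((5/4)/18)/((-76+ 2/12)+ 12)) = -91945/59748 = -1.54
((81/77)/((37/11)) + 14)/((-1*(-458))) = 3707/118622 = 0.03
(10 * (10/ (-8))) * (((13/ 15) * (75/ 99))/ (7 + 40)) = -1625/ 9306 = -0.17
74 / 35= 2.11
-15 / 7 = -2.14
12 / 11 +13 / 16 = 335 / 176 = 1.90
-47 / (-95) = 47 / 95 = 0.49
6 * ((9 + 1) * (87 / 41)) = 5220 / 41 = 127.32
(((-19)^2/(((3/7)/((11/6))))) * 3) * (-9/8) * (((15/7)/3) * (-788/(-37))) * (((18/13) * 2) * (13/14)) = -203877.89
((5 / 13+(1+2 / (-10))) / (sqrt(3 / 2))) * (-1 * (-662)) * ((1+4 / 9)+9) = 4791556 * sqrt(6) / 1755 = 6687.67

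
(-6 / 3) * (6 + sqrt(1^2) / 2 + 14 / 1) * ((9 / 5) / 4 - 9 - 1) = 7831 / 20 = 391.55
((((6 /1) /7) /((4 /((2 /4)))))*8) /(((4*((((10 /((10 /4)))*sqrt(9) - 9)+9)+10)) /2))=0.02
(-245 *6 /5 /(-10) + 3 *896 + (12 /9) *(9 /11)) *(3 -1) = 299034 /55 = 5436.98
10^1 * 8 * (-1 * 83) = -6640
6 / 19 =0.32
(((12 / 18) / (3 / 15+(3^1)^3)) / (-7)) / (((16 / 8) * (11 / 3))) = -5 / 10472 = -0.00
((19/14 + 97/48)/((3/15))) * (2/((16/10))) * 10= 141875/672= 211.12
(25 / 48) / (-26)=-25 / 1248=-0.02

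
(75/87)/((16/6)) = 75/232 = 0.32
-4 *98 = -392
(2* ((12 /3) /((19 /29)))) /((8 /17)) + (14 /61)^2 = 1838177 /70699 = 26.00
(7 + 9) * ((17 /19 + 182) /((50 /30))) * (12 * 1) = 400320 /19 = 21069.47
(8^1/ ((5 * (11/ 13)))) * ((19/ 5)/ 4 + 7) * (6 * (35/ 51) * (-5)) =-57876/ 187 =-309.50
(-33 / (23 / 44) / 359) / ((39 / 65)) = -2420 / 8257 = -0.29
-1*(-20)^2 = -400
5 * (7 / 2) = 35 / 2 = 17.50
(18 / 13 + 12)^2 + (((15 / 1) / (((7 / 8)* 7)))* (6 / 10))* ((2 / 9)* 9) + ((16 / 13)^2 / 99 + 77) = 212416747 / 819819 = 259.10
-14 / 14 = -1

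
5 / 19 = 0.26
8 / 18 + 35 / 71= 599 / 639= 0.94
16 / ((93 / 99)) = 17.03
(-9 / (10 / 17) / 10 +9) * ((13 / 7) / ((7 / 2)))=9711 / 2450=3.96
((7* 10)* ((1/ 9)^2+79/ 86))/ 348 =226975/ 1212084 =0.19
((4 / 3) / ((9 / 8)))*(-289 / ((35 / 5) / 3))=-146.79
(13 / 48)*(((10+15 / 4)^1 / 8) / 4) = 0.12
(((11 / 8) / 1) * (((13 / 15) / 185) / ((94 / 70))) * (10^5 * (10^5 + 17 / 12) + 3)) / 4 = 30030425434009 / 2504160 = 11992215.13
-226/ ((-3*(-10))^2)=-113/ 450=-0.25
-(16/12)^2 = -16/9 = -1.78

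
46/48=23/24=0.96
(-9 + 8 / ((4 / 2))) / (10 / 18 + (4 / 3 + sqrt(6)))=765 / 197 - 405 * sqrt(6) / 197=-1.15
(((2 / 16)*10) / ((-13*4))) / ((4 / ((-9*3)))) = 135 / 832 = 0.16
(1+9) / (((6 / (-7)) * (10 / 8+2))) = -140 / 39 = -3.59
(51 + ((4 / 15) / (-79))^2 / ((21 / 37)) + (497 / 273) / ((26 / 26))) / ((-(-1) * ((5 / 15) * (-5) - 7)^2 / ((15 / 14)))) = 5062233049 / 6718623730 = 0.75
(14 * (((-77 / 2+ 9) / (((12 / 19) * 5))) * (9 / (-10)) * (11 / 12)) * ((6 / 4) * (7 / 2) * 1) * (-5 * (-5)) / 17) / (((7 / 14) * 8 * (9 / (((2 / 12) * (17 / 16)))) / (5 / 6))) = 3021095 / 884736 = 3.41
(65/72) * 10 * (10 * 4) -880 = -4670/9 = -518.89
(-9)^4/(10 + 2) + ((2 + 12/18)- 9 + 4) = 6533/12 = 544.42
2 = 2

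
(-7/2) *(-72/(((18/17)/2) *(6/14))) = 3332/3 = 1110.67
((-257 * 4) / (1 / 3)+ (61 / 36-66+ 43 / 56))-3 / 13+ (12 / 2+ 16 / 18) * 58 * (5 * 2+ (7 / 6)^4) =842777599 / 530712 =1588.01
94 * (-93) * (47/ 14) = -205437/ 7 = -29348.14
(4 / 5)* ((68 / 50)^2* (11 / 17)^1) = 0.96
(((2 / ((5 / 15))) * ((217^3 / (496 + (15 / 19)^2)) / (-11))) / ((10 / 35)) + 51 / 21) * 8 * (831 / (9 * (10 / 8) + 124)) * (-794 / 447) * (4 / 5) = 15264659731004635136 / 5563889919665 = 2743522.96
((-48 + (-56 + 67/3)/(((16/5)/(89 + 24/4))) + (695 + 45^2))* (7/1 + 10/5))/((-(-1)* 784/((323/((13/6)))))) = 233376867/81536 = 2862.26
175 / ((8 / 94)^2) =386575 / 16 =24160.94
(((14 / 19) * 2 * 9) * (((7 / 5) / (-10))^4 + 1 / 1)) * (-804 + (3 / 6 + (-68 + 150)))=-9573.04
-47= -47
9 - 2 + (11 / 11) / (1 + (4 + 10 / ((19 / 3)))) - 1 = 769 / 125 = 6.15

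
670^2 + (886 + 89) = 449875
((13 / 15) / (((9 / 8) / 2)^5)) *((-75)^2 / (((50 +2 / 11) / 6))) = 10350.63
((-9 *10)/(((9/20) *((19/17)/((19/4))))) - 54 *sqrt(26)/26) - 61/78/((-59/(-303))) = -1310061/1534 - 27 *sqrt(26)/13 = -864.61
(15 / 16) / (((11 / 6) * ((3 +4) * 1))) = 45 / 616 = 0.07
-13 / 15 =-0.87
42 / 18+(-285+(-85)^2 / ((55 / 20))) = 77372 / 33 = 2344.61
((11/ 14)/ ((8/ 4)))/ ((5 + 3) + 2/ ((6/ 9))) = 0.04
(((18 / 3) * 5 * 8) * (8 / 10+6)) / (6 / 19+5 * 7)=31008 / 671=46.21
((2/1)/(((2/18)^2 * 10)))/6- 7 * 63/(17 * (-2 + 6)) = -1287/340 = -3.79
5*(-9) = -45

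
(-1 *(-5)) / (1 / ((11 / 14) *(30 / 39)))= 275 / 91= 3.02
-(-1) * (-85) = -85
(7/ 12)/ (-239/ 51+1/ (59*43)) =-301903/ 2425168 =-0.12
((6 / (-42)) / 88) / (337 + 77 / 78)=-39 / 8119804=-0.00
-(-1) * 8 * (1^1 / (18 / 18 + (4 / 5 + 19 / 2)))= 80 / 113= 0.71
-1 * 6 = -6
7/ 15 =0.47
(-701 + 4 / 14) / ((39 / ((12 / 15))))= -1308 / 91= -14.37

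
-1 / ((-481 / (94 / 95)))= 94 / 45695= 0.00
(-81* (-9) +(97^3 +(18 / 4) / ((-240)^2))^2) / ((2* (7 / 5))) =136474133430371148801 / 458752000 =297490002071.64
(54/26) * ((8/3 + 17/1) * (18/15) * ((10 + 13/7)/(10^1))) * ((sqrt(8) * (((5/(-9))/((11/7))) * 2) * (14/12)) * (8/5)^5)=-2246508544 * sqrt(2)/2234375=-1421.89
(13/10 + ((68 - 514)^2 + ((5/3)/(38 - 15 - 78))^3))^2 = 5110092370718353628281/129146796900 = 39568092228.22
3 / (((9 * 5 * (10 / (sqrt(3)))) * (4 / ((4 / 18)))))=sqrt(3) / 2700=0.00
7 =7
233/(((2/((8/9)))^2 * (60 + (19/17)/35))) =2218160/2893239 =0.77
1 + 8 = 9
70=70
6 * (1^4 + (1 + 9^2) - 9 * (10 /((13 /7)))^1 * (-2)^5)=127434 /13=9802.62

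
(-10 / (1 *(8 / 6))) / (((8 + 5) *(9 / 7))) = -35 / 78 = -0.45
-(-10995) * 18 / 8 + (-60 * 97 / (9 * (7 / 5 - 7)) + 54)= 2092291 / 84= 24908.23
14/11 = 1.27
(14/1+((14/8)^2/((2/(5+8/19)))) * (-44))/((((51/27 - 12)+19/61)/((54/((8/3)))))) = 2374155441/3271040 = 725.81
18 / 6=3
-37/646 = -0.06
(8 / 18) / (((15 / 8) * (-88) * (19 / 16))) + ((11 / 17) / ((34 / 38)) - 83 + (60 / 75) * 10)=-605681686 / 8154135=-74.28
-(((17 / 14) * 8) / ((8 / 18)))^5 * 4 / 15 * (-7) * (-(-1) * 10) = 223576362648 / 2401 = 93118018.60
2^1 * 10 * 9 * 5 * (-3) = -2700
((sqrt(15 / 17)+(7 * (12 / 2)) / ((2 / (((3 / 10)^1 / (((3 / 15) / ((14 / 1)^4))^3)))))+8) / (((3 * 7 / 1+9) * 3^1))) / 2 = sqrt(255) / 3060+11161613998886402 / 45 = 248035866641920.05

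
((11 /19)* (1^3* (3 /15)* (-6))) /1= -66 /95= -0.69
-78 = -78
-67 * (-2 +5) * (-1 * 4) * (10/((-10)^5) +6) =12059799/2500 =4823.92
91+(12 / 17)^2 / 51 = 447131 / 4913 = 91.01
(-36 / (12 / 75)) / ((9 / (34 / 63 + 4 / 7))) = -250 / 9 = -27.78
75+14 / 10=382 / 5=76.40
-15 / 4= -3.75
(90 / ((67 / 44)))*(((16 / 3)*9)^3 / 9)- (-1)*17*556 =49293764 / 67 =735727.82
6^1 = 6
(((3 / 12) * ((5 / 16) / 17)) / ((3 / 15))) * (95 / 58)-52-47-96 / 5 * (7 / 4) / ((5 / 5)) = -41826077 / 315520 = -132.56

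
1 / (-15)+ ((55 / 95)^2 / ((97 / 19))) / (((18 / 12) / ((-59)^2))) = 1403389 / 9215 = 152.29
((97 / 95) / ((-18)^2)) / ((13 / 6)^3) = 194 / 626145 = 0.00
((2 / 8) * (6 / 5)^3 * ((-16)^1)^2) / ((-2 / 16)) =-110592 / 125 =-884.74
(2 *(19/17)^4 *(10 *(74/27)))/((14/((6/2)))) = 96437540/5261823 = 18.33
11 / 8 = 1.38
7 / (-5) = -7 / 5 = -1.40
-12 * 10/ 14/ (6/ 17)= -170/ 7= -24.29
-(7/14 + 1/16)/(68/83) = -747/1088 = -0.69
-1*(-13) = 13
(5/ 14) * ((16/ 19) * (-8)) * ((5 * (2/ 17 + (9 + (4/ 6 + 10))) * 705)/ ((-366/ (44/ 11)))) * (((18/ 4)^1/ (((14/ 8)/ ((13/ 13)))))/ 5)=910521600/ 965447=943.11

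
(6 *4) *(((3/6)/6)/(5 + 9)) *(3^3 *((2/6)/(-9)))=-1/7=-0.14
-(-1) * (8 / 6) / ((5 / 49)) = 196 / 15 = 13.07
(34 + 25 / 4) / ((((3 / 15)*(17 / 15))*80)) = 2415 / 1088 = 2.22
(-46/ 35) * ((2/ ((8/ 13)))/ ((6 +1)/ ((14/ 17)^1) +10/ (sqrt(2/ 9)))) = 5083/ 52885 - 1794 * sqrt(2)/ 10577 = -0.14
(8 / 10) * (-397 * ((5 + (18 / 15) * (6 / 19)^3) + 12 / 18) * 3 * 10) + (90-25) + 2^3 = -1861500393 / 34295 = -54279.06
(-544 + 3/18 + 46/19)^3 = -235125028708361/1481544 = -158702697.12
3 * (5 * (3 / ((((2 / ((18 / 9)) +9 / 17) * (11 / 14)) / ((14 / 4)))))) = 37485 / 286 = 131.07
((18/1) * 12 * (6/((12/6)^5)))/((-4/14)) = -567/4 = -141.75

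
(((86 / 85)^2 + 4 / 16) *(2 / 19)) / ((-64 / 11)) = -404899 / 17571200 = -0.02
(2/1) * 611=1222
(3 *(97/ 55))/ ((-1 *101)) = -291/ 5555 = -0.05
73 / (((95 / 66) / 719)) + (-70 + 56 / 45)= 31118492 / 855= 36395.90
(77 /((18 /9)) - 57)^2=1369 /4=342.25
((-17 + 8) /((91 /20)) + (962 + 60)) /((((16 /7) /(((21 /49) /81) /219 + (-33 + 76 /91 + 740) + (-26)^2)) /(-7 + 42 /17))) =-11180683028735 /3997188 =-2797137.14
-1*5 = -5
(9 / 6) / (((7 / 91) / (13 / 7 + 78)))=21801 / 14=1557.21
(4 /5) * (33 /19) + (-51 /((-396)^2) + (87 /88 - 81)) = -390425341 /4965840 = -78.62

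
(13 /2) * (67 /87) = 871 /174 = 5.01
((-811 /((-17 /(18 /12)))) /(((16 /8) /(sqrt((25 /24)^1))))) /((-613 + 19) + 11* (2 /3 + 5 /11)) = -2433* sqrt(6) /94928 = -0.06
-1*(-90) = 90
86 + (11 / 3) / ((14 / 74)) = 2213 / 21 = 105.38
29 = 29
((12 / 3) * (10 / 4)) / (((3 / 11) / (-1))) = -110 / 3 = -36.67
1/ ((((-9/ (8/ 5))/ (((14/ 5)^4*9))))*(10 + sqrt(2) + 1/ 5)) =-15673728/ 1594375 + 307328*sqrt(2)/ 318875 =-8.47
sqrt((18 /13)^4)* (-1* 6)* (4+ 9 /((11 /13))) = -312984 /1859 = -168.36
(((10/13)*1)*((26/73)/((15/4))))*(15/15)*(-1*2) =-32/219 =-0.15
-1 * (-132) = 132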